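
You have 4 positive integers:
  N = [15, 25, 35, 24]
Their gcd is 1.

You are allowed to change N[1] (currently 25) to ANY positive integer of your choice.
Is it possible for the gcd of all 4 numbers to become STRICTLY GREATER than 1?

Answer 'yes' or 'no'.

Answer: no

Derivation:
Current gcd = 1
gcd of all OTHER numbers (without N[1]=25): gcd([15, 35, 24]) = 1
The new gcd after any change is gcd(1, new_value).
This can be at most 1.
Since 1 = old gcd 1, the gcd can only stay the same or decrease.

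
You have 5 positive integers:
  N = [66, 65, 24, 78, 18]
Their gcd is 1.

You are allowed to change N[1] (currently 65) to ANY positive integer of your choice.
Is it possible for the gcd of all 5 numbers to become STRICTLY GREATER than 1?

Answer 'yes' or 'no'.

Answer: yes

Derivation:
Current gcd = 1
gcd of all OTHER numbers (without N[1]=65): gcd([66, 24, 78, 18]) = 6
The new gcd after any change is gcd(6, new_value).
This can be at most 6.
Since 6 > old gcd 1, the gcd CAN increase (e.g., set N[1] = 6).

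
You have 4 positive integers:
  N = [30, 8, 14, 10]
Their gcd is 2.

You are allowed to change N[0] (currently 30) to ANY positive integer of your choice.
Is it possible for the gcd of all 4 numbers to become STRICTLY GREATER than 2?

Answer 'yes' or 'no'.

Answer: no

Derivation:
Current gcd = 2
gcd of all OTHER numbers (without N[0]=30): gcd([8, 14, 10]) = 2
The new gcd after any change is gcd(2, new_value).
This can be at most 2.
Since 2 = old gcd 2, the gcd can only stay the same or decrease.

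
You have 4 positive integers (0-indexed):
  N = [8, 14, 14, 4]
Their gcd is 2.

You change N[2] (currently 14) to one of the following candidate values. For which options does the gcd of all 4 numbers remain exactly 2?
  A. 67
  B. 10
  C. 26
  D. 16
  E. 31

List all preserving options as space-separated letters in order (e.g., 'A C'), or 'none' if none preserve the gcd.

Answer: B C D

Derivation:
Old gcd = 2; gcd of others (without N[2]) = 2
New gcd for candidate v: gcd(2, v). Preserves old gcd iff gcd(2, v) = 2.
  Option A: v=67, gcd(2,67)=1 -> changes
  Option B: v=10, gcd(2,10)=2 -> preserves
  Option C: v=26, gcd(2,26)=2 -> preserves
  Option D: v=16, gcd(2,16)=2 -> preserves
  Option E: v=31, gcd(2,31)=1 -> changes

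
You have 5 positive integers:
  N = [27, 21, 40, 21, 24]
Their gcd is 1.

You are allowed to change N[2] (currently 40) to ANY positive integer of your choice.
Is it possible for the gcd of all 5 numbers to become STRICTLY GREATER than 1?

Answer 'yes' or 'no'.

Answer: yes

Derivation:
Current gcd = 1
gcd of all OTHER numbers (without N[2]=40): gcd([27, 21, 21, 24]) = 3
The new gcd after any change is gcd(3, new_value).
This can be at most 3.
Since 3 > old gcd 1, the gcd CAN increase (e.g., set N[2] = 3).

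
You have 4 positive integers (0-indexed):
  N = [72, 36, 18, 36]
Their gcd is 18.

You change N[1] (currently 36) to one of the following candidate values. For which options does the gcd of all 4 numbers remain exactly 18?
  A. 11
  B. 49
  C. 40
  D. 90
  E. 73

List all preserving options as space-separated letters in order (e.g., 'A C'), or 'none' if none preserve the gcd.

Old gcd = 18; gcd of others (without N[1]) = 18
New gcd for candidate v: gcd(18, v). Preserves old gcd iff gcd(18, v) = 18.
  Option A: v=11, gcd(18,11)=1 -> changes
  Option B: v=49, gcd(18,49)=1 -> changes
  Option C: v=40, gcd(18,40)=2 -> changes
  Option D: v=90, gcd(18,90)=18 -> preserves
  Option E: v=73, gcd(18,73)=1 -> changes

Answer: D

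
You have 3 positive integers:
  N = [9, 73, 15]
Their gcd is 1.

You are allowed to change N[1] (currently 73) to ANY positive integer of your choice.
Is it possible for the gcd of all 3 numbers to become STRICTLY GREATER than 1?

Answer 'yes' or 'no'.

Answer: yes

Derivation:
Current gcd = 1
gcd of all OTHER numbers (without N[1]=73): gcd([9, 15]) = 3
The new gcd after any change is gcd(3, new_value).
This can be at most 3.
Since 3 > old gcd 1, the gcd CAN increase (e.g., set N[1] = 3).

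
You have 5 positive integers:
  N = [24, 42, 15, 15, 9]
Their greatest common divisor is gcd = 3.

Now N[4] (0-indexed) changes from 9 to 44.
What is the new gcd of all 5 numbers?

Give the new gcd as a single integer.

Numbers: [24, 42, 15, 15, 9], gcd = 3
Change: index 4, 9 -> 44
gcd of the OTHER numbers (without index 4): gcd([24, 42, 15, 15]) = 3
New gcd = gcd(g_others, new_val) = gcd(3, 44) = 1

Answer: 1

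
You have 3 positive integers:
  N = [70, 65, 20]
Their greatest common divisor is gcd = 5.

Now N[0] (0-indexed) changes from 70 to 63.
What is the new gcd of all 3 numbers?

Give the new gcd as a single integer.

Answer: 1

Derivation:
Numbers: [70, 65, 20], gcd = 5
Change: index 0, 70 -> 63
gcd of the OTHER numbers (without index 0): gcd([65, 20]) = 5
New gcd = gcd(g_others, new_val) = gcd(5, 63) = 1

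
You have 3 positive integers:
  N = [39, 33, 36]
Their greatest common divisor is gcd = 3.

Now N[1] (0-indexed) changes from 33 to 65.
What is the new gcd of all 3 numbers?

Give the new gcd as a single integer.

Numbers: [39, 33, 36], gcd = 3
Change: index 1, 33 -> 65
gcd of the OTHER numbers (without index 1): gcd([39, 36]) = 3
New gcd = gcd(g_others, new_val) = gcd(3, 65) = 1

Answer: 1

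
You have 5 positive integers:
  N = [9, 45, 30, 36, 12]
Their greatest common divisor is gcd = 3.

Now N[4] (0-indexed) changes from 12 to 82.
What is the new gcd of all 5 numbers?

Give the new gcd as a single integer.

Answer: 1

Derivation:
Numbers: [9, 45, 30, 36, 12], gcd = 3
Change: index 4, 12 -> 82
gcd of the OTHER numbers (without index 4): gcd([9, 45, 30, 36]) = 3
New gcd = gcd(g_others, new_val) = gcd(3, 82) = 1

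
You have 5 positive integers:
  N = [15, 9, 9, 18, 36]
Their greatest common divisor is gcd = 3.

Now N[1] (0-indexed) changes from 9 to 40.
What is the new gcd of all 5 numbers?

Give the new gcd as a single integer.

Numbers: [15, 9, 9, 18, 36], gcd = 3
Change: index 1, 9 -> 40
gcd of the OTHER numbers (without index 1): gcd([15, 9, 18, 36]) = 3
New gcd = gcd(g_others, new_val) = gcd(3, 40) = 1

Answer: 1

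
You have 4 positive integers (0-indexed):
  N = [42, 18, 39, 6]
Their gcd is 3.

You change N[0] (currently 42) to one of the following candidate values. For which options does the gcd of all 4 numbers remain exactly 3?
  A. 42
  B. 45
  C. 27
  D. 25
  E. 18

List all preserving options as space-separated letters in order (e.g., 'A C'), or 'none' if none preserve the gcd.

Answer: A B C E

Derivation:
Old gcd = 3; gcd of others (without N[0]) = 3
New gcd for candidate v: gcd(3, v). Preserves old gcd iff gcd(3, v) = 3.
  Option A: v=42, gcd(3,42)=3 -> preserves
  Option B: v=45, gcd(3,45)=3 -> preserves
  Option C: v=27, gcd(3,27)=3 -> preserves
  Option D: v=25, gcd(3,25)=1 -> changes
  Option E: v=18, gcd(3,18)=3 -> preserves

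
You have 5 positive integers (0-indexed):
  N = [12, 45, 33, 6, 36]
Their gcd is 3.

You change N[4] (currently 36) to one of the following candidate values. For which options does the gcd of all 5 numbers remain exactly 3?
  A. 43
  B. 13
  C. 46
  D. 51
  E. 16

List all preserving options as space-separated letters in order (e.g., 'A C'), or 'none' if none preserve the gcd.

Old gcd = 3; gcd of others (without N[4]) = 3
New gcd for candidate v: gcd(3, v). Preserves old gcd iff gcd(3, v) = 3.
  Option A: v=43, gcd(3,43)=1 -> changes
  Option B: v=13, gcd(3,13)=1 -> changes
  Option C: v=46, gcd(3,46)=1 -> changes
  Option D: v=51, gcd(3,51)=3 -> preserves
  Option E: v=16, gcd(3,16)=1 -> changes

Answer: D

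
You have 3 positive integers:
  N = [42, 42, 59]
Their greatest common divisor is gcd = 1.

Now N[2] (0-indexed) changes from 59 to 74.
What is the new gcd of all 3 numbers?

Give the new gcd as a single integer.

Answer: 2

Derivation:
Numbers: [42, 42, 59], gcd = 1
Change: index 2, 59 -> 74
gcd of the OTHER numbers (without index 2): gcd([42, 42]) = 42
New gcd = gcd(g_others, new_val) = gcd(42, 74) = 2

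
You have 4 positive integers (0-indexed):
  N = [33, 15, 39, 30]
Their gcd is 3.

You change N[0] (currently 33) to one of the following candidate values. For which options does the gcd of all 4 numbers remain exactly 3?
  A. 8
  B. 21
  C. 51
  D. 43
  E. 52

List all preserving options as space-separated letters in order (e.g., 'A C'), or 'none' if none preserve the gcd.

Answer: B C

Derivation:
Old gcd = 3; gcd of others (without N[0]) = 3
New gcd for candidate v: gcd(3, v). Preserves old gcd iff gcd(3, v) = 3.
  Option A: v=8, gcd(3,8)=1 -> changes
  Option B: v=21, gcd(3,21)=3 -> preserves
  Option C: v=51, gcd(3,51)=3 -> preserves
  Option D: v=43, gcd(3,43)=1 -> changes
  Option E: v=52, gcd(3,52)=1 -> changes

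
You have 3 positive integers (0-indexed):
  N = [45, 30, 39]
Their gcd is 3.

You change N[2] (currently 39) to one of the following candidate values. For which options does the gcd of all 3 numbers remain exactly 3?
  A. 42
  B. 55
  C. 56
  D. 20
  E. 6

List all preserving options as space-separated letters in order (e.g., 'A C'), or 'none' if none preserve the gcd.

Answer: A E

Derivation:
Old gcd = 3; gcd of others (without N[2]) = 15
New gcd for candidate v: gcd(15, v). Preserves old gcd iff gcd(15, v) = 3.
  Option A: v=42, gcd(15,42)=3 -> preserves
  Option B: v=55, gcd(15,55)=5 -> changes
  Option C: v=56, gcd(15,56)=1 -> changes
  Option D: v=20, gcd(15,20)=5 -> changes
  Option E: v=6, gcd(15,6)=3 -> preserves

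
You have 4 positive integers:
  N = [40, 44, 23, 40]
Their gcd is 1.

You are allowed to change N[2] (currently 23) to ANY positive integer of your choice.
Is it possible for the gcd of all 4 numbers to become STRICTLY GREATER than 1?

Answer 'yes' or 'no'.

Current gcd = 1
gcd of all OTHER numbers (without N[2]=23): gcd([40, 44, 40]) = 4
The new gcd after any change is gcd(4, new_value).
This can be at most 4.
Since 4 > old gcd 1, the gcd CAN increase (e.g., set N[2] = 4).

Answer: yes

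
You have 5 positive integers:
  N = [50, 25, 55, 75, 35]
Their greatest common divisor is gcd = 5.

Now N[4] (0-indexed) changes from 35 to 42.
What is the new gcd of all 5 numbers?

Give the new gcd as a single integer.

Numbers: [50, 25, 55, 75, 35], gcd = 5
Change: index 4, 35 -> 42
gcd of the OTHER numbers (without index 4): gcd([50, 25, 55, 75]) = 5
New gcd = gcd(g_others, new_val) = gcd(5, 42) = 1

Answer: 1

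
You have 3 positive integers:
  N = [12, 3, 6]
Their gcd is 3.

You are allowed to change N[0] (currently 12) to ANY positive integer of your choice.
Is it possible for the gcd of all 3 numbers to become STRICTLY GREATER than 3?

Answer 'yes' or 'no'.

Current gcd = 3
gcd of all OTHER numbers (without N[0]=12): gcd([3, 6]) = 3
The new gcd after any change is gcd(3, new_value).
This can be at most 3.
Since 3 = old gcd 3, the gcd can only stay the same or decrease.

Answer: no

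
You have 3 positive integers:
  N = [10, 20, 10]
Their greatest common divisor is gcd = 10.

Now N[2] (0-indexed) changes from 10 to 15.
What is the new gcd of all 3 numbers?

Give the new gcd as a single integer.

Numbers: [10, 20, 10], gcd = 10
Change: index 2, 10 -> 15
gcd of the OTHER numbers (without index 2): gcd([10, 20]) = 10
New gcd = gcd(g_others, new_val) = gcd(10, 15) = 5

Answer: 5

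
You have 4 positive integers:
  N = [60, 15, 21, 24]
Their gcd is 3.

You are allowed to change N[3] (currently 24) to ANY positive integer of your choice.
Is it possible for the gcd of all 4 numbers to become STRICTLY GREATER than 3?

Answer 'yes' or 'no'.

Current gcd = 3
gcd of all OTHER numbers (without N[3]=24): gcd([60, 15, 21]) = 3
The new gcd after any change is gcd(3, new_value).
This can be at most 3.
Since 3 = old gcd 3, the gcd can only stay the same or decrease.

Answer: no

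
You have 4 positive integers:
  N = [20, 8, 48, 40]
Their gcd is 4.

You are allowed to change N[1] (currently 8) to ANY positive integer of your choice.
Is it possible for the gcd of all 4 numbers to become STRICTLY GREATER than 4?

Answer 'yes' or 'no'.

Current gcd = 4
gcd of all OTHER numbers (without N[1]=8): gcd([20, 48, 40]) = 4
The new gcd after any change is gcd(4, new_value).
This can be at most 4.
Since 4 = old gcd 4, the gcd can only stay the same or decrease.

Answer: no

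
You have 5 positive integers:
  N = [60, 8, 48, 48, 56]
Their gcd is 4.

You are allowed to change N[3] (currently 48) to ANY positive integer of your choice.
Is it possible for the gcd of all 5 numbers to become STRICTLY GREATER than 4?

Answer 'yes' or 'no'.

Current gcd = 4
gcd of all OTHER numbers (without N[3]=48): gcd([60, 8, 48, 56]) = 4
The new gcd after any change is gcd(4, new_value).
This can be at most 4.
Since 4 = old gcd 4, the gcd can only stay the same or decrease.

Answer: no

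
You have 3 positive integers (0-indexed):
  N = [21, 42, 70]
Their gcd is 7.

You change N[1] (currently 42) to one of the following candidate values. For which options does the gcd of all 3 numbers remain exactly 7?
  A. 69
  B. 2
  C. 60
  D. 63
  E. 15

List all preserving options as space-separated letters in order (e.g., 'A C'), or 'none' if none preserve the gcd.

Old gcd = 7; gcd of others (without N[1]) = 7
New gcd for candidate v: gcd(7, v). Preserves old gcd iff gcd(7, v) = 7.
  Option A: v=69, gcd(7,69)=1 -> changes
  Option B: v=2, gcd(7,2)=1 -> changes
  Option C: v=60, gcd(7,60)=1 -> changes
  Option D: v=63, gcd(7,63)=7 -> preserves
  Option E: v=15, gcd(7,15)=1 -> changes

Answer: D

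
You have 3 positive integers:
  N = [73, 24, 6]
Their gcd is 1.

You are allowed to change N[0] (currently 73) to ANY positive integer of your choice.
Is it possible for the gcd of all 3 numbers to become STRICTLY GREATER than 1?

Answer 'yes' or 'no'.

Current gcd = 1
gcd of all OTHER numbers (without N[0]=73): gcd([24, 6]) = 6
The new gcd after any change is gcd(6, new_value).
This can be at most 6.
Since 6 > old gcd 1, the gcd CAN increase (e.g., set N[0] = 6).

Answer: yes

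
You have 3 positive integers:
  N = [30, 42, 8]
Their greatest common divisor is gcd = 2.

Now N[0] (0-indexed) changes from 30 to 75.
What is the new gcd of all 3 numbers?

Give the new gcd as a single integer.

Numbers: [30, 42, 8], gcd = 2
Change: index 0, 30 -> 75
gcd of the OTHER numbers (without index 0): gcd([42, 8]) = 2
New gcd = gcd(g_others, new_val) = gcd(2, 75) = 1

Answer: 1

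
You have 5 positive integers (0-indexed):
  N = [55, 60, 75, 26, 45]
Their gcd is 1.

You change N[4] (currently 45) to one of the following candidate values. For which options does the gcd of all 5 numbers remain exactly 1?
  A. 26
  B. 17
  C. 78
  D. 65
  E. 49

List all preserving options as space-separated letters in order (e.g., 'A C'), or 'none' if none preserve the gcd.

Old gcd = 1; gcd of others (without N[4]) = 1
New gcd for candidate v: gcd(1, v). Preserves old gcd iff gcd(1, v) = 1.
  Option A: v=26, gcd(1,26)=1 -> preserves
  Option B: v=17, gcd(1,17)=1 -> preserves
  Option C: v=78, gcd(1,78)=1 -> preserves
  Option D: v=65, gcd(1,65)=1 -> preserves
  Option E: v=49, gcd(1,49)=1 -> preserves

Answer: A B C D E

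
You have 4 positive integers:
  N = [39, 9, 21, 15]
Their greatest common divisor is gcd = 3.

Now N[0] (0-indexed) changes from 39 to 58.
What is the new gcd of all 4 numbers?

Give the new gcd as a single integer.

Answer: 1

Derivation:
Numbers: [39, 9, 21, 15], gcd = 3
Change: index 0, 39 -> 58
gcd of the OTHER numbers (without index 0): gcd([9, 21, 15]) = 3
New gcd = gcd(g_others, new_val) = gcd(3, 58) = 1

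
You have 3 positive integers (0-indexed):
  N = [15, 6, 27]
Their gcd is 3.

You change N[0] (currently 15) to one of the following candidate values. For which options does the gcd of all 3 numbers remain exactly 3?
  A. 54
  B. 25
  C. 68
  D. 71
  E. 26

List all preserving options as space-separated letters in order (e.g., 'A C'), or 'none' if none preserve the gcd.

Old gcd = 3; gcd of others (without N[0]) = 3
New gcd for candidate v: gcd(3, v). Preserves old gcd iff gcd(3, v) = 3.
  Option A: v=54, gcd(3,54)=3 -> preserves
  Option B: v=25, gcd(3,25)=1 -> changes
  Option C: v=68, gcd(3,68)=1 -> changes
  Option D: v=71, gcd(3,71)=1 -> changes
  Option E: v=26, gcd(3,26)=1 -> changes

Answer: A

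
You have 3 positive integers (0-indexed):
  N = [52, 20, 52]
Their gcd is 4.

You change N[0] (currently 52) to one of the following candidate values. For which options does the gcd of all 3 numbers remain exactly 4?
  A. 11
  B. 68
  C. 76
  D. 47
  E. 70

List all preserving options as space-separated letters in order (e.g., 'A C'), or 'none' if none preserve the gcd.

Old gcd = 4; gcd of others (without N[0]) = 4
New gcd for candidate v: gcd(4, v). Preserves old gcd iff gcd(4, v) = 4.
  Option A: v=11, gcd(4,11)=1 -> changes
  Option B: v=68, gcd(4,68)=4 -> preserves
  Option C: v=76, gcd(4,76)=4 -> preserves
  Option D: v=47, gcd(4,47)=1 -> changes
  Option E: v=70, gcd(4,70)=2 -> changes

Answer: B C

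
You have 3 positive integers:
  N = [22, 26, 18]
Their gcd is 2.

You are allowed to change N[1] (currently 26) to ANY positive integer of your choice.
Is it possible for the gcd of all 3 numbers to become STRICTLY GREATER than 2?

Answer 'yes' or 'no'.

Current gcd = 2
gcd of all OTHER numbers (without N[1]=26): gcd([22, 18]) = 2
The new gcd after any change is gcd(2, new_value).
This can be at most 2.
Since 2 = old gcd 2, the gcd can only stay the same or decrease.

Answer: no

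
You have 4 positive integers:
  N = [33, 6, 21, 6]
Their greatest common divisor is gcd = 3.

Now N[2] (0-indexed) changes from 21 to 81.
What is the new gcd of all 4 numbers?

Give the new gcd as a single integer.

Answer: 3

Derivation:
Numbers: [33, 6, 21, 6], gcd = 3
Change: index 2, 21 -> 81
gcd of the OTHER numbers (without index 2): gcd([33, 6, 6]) = 3
New gcd = gcd(g_others, new_val) = gcd(3, 81) = 3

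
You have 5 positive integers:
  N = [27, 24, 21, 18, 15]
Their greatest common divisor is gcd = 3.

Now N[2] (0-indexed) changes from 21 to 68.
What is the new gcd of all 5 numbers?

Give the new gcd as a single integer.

Answer: 1

Derivation:
Numbers: [27, 24, 21, 18, 15], gcd = 3
Change: index 2, 21 -> 68
gcd of the OTHER numbers (without index 2): gcd([27, 24, 18, 15]) = 3
New gcd = gcd(g_others, new_val) = gcd(3, 68) = 1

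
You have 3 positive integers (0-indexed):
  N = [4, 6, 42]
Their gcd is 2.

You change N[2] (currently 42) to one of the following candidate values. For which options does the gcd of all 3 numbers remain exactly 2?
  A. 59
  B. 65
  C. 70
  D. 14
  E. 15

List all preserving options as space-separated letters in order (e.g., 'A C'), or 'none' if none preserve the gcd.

Answer: C D

Derivation:
Old gcd = 2; gcd of others (without N[2]) = 2
New gcd for candidate v: gcd(2, v). Preserves old gcd iff gcd(2, v) = 2.
  Option A: v=59, gcd(2,59)=1 -> changes
  Option B: v=65, gcd(2,65)=1 -> changes
  Option C: v=70, gcd(2,70)=2 -> preserves
  Option D: v=14, gcd(2,14)=2 -> preserves
  Option E: v=15, gcd(2,15)=1 -> changes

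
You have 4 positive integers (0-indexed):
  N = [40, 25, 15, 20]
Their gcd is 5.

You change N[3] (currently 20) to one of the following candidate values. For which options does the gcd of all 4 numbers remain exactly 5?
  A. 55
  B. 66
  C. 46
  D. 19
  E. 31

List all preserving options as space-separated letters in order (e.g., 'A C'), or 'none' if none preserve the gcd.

Answer: A

Derivation:
Old gcd = 5; gcd of others (without N[3]) = 5
New gcd for candidate v: gcd(5, v). Preserves old gcd iff gcd(5, v) = 5.
  Option A: v=55, gcd(5,55)=5 -> preserves
  Option B: v=66, gcd(5,66)=1 -> changes
  Option C: v=46, gcd(5,46)=1 -> changes
  Option D: v=19, gcd(5,19)=1 -> changes
  Option E: v=31, gcd(5,31)=1 -> changes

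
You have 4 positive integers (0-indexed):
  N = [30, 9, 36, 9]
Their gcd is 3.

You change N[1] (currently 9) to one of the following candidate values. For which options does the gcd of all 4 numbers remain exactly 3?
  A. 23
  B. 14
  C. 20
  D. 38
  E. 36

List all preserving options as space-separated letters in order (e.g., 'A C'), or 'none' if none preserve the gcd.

Answer: E

Derivation:
Old gcd = 3; gcd of others (without N[1]) = 3
New gcd for candidate v: gcd(3, v). Preserves old gcd iff gcd(3, v) = 3.
  Option A: v=23, gcd(3,23)=1 -> changes
  Option B: v=14, gcd(3,14)=1 -> changes
  Option C: v=20, gcd(3,20)=1 -> changes
  Option D: v=38, gcd(3,38)=1 -> changes
  Option E: v=36, gcd(3,36)=3 -> preserves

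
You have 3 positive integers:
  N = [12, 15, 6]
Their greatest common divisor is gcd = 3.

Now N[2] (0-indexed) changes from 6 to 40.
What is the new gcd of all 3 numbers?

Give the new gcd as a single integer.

Answer: 1

Derivation:
Numbers: [12, 15, 6], gcd = 3
Change: index 2, 6 -> 40
gcd of the OTHER numbers (without index 2): gcd([12, 15]) = 3
New gcd = gcd(g_others, new_val) = gcd(3, 40) = 1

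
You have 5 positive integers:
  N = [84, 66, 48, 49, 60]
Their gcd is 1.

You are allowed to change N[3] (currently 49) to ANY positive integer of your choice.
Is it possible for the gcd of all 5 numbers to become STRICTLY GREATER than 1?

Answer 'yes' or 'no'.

Current gcd = 1
gcd of all OTHER numbers (without N[3]=49): gcd([84, 66, 48, 60]) = 6
The new gcd after any change is gcd(6, new_value).
This can be at most 6.
Since 6 > old gcd 1, the gcd CAN increase (e.g., set N[3] = 6).

Answer: yes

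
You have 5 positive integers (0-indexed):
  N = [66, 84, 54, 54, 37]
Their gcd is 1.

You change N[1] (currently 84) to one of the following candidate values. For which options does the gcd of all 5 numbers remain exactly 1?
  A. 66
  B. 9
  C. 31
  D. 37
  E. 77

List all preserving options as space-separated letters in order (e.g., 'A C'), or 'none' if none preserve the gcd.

Answer: A B C D E

Derivation:
Old gcd = 1; gcd of others (without N[1]) = 1
New gcd for candidate v: gcd(1, v). Preserves old gcd iff gcd(1, v) = 1.
  Option A: v=66, gcd(1,66)=1 -> preserves
  Option B: v=9, gcd(1,9)=1 -> preserves
  Option C: v=31, gcd(1,31)=1 -> preserves
  Option D: v=37, gcd(1,37)=1 -> preserves
  Option E: v=77, gcd(1,77)=1 -> preserves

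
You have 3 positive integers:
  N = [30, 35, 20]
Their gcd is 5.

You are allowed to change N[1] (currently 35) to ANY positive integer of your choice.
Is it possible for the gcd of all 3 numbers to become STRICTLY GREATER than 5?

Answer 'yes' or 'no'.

Answer: yes

Derivation:
Current gcd = 5
gcd of all OTHER numbers (without N[1]=35): gcd([30, 20]) = 10
The new gcd after any change is gcd(10, new_value).
This can be at most 10.
Since 10 > old gcd 5, the gcd CAN increase (e.g., set N[1] = 10).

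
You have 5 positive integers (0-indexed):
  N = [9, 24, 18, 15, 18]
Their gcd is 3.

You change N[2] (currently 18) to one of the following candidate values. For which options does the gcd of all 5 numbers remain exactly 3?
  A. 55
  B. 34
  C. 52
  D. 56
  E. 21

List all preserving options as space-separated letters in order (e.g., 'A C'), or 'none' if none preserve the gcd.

Answer: E

Derivation:
Old gcd = 3; gcd of others (without N[2]) = 3
New gcd for candidate v: gcd(3, v). Preserves old gcd iff gcd(3, v) = 3.
  Option A: v=55, gcd(3,55)=1 -> changes
  Option B: v=34, gcd(3,34)=1 -> changes
  Option C: v=52, gcd(3,52)=1 -> changes
  Option D: v=56, gcd(3,56)=1 -> changes
  Option E: v=21, gcd(3,21)=3 -> preserves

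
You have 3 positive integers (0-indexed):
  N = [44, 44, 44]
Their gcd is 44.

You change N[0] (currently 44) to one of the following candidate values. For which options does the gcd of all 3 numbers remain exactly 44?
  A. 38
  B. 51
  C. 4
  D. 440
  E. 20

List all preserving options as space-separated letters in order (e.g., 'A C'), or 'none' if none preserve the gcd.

Old gcd = 44; gcd of others (without N[0]) = 44
New gcd for candidate v: gcd(44, v). Preserves old gcd iff gcd(44, v) = 44.
  Option A: v=38, gcd(44,38)=2 -> changes
  Option B: v=51, gcd(44,51)=1 -> changes
  Option C: v=4, gcd(44,4)=4 -> changes
  Option D: v=440, gcd(44,440)=44 -> preserves
  Option E: v=20, gcd(44,20)=4 -> changes

Answer: D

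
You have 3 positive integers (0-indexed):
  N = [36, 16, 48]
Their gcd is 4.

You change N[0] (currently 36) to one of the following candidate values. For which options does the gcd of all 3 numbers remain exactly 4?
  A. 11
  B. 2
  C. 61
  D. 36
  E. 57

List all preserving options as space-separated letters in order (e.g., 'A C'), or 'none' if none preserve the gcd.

Answer: D

Derivation:
Old gcd = 4; gcd of others (without N[0]) = 16
New gcd for candidate v: gcd(16, v). Preserves old gcd iff gcd(16, v) = 4.
  Option A: v=11, gcd(16,11)=1 -> changes
  Option B: v=2, gcd(16,2)=2 -> changes
  Option C: v=61, gcd(16,61)=1 -> changes
  Option D: v=36, gcd(16,36)=4 -> preserves
  Option E: v=57, gcd(16,57)=1 -> changes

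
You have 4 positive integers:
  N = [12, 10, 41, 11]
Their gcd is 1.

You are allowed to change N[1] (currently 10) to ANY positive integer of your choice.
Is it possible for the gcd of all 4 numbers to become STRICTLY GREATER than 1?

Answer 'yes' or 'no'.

Answer: no

Derivation:
Current gcd = 1
gcd of all OTHER numbers (without N[1]=10): gcd([12, 41, 11]) = 1
The new gcd after any change is gcd(1, new_value).
This can be at most 1.
Since 1 = old gcd 1, the gcd can only stay the same or decrease.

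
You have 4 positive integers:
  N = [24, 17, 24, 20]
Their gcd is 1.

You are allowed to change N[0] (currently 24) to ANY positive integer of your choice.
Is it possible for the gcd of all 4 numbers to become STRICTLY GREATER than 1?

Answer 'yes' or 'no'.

Answer: no

Derivation:
Current gcd = 1
gcd of all OTHER numbers (without N[0]=24): gcd([17, 24, 20]) = 1
The new gcd after any change is gcd(1, new_value).
This can be at most 1.
Since 1 = old gcd 1, the gcd can only stay the same or decrease.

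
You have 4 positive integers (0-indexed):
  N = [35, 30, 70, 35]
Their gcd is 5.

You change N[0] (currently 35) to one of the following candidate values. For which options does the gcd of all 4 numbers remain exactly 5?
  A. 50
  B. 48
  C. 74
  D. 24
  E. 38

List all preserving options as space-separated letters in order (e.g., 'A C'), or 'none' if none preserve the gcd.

Answer: A

Derivation:
Old gcd = 5; gcd of others (without N[0]) = 5
New gcd for candidate v: gcd(5, v). Preserves old gcd iff gcd(5, v) = 5.
  Option A: v=50, gcd(5,50)=5 -> preserves
  Option B: v=48, gcd(5,48)=1 -> changes
  Option C: v=74, gcd(5,74)=1 -> changes
  Option D: v=24, gcd(5,24)=1 -> changes
  Option E: v=38, gcd(5,38)=1 -> changes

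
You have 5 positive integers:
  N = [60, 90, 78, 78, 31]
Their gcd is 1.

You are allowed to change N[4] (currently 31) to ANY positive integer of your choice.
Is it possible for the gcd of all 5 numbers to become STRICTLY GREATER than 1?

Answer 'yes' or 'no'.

Answer: yes

Derivation:
Current gcd = 1
gcd of all OTHER numbers (without N[4]=31): gcd([60, 90, 78, 78]) = 6
The new gcd after any change is gcd(6, new_value).
This can be at most 6.
Since 6 > old gcd 1, the gcd CAN increase (e.g., set N[4] = 6).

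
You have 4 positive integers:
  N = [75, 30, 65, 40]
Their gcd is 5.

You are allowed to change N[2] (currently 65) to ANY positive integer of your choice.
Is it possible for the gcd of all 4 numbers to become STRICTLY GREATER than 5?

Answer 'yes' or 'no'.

Answer: no

Derivation:
Current gcd = 5
gcd of all OTHER numbers (without N[2]=65): gcd([75, 30, 40]) = 5
The new gcd after any change is gcd(5, new_value).
This can be at most 5.
Since 5 = old gcd 5, the gcd can only stay the same or decrease.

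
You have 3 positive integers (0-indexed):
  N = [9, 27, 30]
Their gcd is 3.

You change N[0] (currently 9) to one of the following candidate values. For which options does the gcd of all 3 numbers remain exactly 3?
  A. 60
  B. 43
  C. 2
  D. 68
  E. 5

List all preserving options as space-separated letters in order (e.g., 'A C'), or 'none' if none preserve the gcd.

Answer: A

Derivation:
Old gcd = 3; gcd of others (without N[0]) = 3
New gcd for candidate v: gcd(3, v). Preserves old gcd iff gcd(3, v) = 3.
  Option A: v=60, gcd(3,60)=3 -> preserves
  Option B: v=43, gcd(3,43)=1 -> changes
  Option C: v=2, gcd(3,2)=1 -> changes
  Option D: v=68, gcd(3,68)=1 -> changes
  Option E: v=5, gcd(3,5)=1 -> changes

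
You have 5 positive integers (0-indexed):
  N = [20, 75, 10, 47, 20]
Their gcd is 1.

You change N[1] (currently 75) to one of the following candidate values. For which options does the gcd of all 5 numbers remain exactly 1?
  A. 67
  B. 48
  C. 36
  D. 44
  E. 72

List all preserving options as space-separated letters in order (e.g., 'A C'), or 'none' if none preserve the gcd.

Old gcd = 1; gcd of others (without N[1]) = 1
New gcd for candidate v: gcd(1, v). Preserves old gcd iff gcd(1, v) = 1.
  Option A: v=67, gcd(1,67)=1 -> preserves
  Option B: v=48, gcd(1,48)=1 -> preserves
  Option C: v=36, gcd(1,36)=1 -> preserves
  Option D: v=44, gcd(1,44)=1 -> preserves
  Option E: v=72, gcd(1,72)=1 -> preserves

Answer: A B C D E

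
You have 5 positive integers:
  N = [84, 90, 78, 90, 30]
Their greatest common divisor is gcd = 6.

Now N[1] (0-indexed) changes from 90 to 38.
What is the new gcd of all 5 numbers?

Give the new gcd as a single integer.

Answer: 2

Derivation:
Numbers: [84, 90, 78, 90, 30], gcd = 6
Change: index 1, 90 -> 38
gcd of the OTHER numbers (without index 1): gcd([84, 78, 90, 30]) = 6
New gcd = gcd(g_others, new_val) = gcd(6, 38) = 2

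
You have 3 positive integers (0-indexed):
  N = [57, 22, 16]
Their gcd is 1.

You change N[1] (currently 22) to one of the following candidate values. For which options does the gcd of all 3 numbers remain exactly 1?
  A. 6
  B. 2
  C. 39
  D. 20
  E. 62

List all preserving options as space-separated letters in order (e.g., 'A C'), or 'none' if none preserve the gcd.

Old gcd = 1; gcd of others (without N[1]) = 1
New gcd for candidate v: gcd(1, v). Preserves old gcd iff gcd(1, v) = 1.
  Option A: v=6, gcd(1,6)=1 -> preserves
  Option B: v=2, gcd(1,2)=1 -> preserves
  Option C: v=39, gcd(1,39)=1 -> preserves
  Option D: v=20, gcd(1,20)=1 -> preserves
  Option E: v=62, gcd(1,62)=1 -> preserves

Answer: A B C D E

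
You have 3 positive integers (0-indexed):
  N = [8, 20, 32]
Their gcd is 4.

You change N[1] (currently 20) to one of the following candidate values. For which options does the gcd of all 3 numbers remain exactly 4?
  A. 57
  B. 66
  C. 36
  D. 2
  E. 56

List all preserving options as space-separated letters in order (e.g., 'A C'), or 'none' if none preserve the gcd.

Answer: C

Derivation:
Old gcd = 4; gcd of others (without N[1]) = 8
New gcd for candidate v: gcd(8, v). Preserves old gcd iff gcd(8, v) = 4.
  Option A: v=57, gcd(8,57)=1 -> changes
  Option B: v=66, gcd(8,66)=2 -> changes
  Option C: v=36, gcd(8,36)=4 -> preserves
  Option D: v=2, gcd(8,2)=2 -> changes
  Option E: v=56, gcd(8,56)=8 -> changes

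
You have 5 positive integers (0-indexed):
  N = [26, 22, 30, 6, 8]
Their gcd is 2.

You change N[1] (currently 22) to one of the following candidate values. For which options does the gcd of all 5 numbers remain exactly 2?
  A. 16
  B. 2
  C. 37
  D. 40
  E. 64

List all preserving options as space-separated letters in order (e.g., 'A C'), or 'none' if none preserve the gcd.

Old gcd = 2; gcd of others (without N[1]) = 2
New gcd for candidate v: gcd(2, v). Preserves old gcd iff gcd(2, v) = 2.
  Option A: v=16, gcd(2,16)=2 -> preserves
  Option B: v=2, gcd(2,2)=2 -> preserves
  Option C: v=37, gcd(2,37)=1 -> changes
  Option D: v=40, gcd(2,40)=2 -> preserves
  Option E: v=64, gcd(2,64)=2 -> preserves

Answer: A B D E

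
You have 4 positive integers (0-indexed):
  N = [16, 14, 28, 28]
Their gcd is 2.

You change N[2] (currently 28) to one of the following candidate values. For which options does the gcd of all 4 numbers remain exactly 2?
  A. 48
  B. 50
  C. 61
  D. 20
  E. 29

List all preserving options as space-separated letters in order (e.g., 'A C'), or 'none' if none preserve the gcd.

Old gcd = 2; gcd of others (without N[2]) = 2
New gcd for candidate v: gcd(2, v). Preserves old gcd iff gcd(2, v) = 2.
  Option A: v=48, gcd(2,48)=2 -> preserves
  Option B: v=50, gcd(2,50)=2 -> preserves
  Option C: v=61, gcd(2,61)=1 -> changes
  Option D: v=20, gcd(2,20)=2 -> preserves
  Option E: v=29, gcd(2,29)=1 -> changes

Answer: A B D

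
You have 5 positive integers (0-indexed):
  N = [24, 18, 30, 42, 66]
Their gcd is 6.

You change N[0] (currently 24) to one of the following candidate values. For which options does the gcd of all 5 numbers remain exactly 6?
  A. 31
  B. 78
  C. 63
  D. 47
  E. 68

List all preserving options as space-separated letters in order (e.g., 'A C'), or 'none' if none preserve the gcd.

Answer: B

Derivation:
Old gcd = 6; gcd of others (without N[0]) = 6
New gcd for candidate v: gcd(6, v). Preserves old gcd iff gcd(6, v) = 6.
  Option A: v=31, gcd(6,31)=1 -> changes
  Option B: v=78, gcd(6,78)=6 -> preserves
  Option C: v=63, gcd(6,63)=3 -> changes
  Option D: v=47, gcd(6,47)=1 -> changes
  Option E: v=68, gcd(6,68)=2 -> changes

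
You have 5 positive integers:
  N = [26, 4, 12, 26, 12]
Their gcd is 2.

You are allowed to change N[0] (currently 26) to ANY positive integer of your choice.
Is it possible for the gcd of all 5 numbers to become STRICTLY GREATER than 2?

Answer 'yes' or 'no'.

Answer: no

Derivation:
Current gcd = 2
gcd of all OTHER numbers (without N[0]=26): gcd([4, 12, 26, 12]) = 2
The new gcd after any change is gcd(2, new_value).
This can be at most 2.
Since 2 = old gcd 2, the gcd can only stay the same or decrease.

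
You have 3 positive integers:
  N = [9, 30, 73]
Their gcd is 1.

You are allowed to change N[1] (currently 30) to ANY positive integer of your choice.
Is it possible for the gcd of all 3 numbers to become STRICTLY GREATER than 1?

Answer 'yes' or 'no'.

Current gcd = 1
gcd of all OTHER numbers (without N[1]=30): gcd([9, 73]) = 1
The new gcd after any change is gcd(1, new_value).
This can be at most 1.
Since 1 = old gcd 1, the gcd can only stay the same or decrease.

Answer: no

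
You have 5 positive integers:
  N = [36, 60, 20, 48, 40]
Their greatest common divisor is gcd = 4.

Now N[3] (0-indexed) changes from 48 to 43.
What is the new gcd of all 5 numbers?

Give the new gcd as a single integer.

Answer: 1

Derivation:
Numbers: [36, 60, 20, 48, 40], gcd = 4
Change: index 3, 48 -> 43
gcd of the OTHER numbers (without index 3): gcd([36, 60, 20, 40]) = 4
New gcd = gcd(g_others, new_val) = gcd(4, 43) = 1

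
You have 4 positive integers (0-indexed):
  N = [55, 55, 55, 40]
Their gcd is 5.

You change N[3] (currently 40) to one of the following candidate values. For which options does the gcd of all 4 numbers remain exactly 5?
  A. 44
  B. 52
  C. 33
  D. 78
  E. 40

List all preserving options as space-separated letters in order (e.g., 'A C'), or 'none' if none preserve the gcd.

Old gcd = 5; gcd of others (without N[3]) = 55
New gcd for candidate v: gcd(55, v). Preserves old gcd iff gcd(55, v) = 5.
  Option A: v=44, gcd(55,44)=11 -> changes
  Option B: v=52, gcd(55,52)=1 -> changes
  Option C: v=33, gcd(55,33)=11 -> changes
  Option D: v=78, gcd(55,78)=1 -> changes
  Option E: v=40, gcd(55,40)=5 -> preserves

Answer: E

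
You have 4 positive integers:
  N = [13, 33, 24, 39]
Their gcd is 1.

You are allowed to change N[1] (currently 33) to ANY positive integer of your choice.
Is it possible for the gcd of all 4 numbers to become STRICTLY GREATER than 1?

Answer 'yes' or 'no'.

Answer: no

Derivation:
Current gcd = 1
gcd of all OTHER numbers (without N[1]=33): gcd([13, 24, 39]) = 1
The new gcd after any change is gcd(1, new_value).
This can be at most 1.
Since 1 = old gcd 1, the gcd can only stay the same or decrease.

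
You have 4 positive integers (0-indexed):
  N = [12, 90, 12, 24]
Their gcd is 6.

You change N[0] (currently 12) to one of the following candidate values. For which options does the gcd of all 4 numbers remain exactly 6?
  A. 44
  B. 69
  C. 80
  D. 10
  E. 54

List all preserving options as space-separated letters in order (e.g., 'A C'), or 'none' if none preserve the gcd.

Old gcd = 6; gcd of others (without N[0]) = 6
New gcd for candidate v: gcd(6, v). Preserves old gcd iff gcd(6, v) = 6.
  Option A: v=44, gcd(6,44)=2 -> changes
  Option B: v=69, gcd(6,69)=3 -> changes
  Option C: v=80, gcd(6,80)=2 -> changes
  Option D: v=10, gcd(6,10)=2 -> changes
  Option E: v=54, gcd(6,54)=6 -> preserves

Answer: E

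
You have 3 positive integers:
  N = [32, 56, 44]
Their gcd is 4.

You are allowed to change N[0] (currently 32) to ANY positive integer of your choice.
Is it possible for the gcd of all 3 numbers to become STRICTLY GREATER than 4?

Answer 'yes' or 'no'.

Answer: no

Derivation:
Current gcd = 4
gcd of all OTHER numbers (without N[0]=32): gcd([56, 44]) = 4
The new gcd after any change is gcd(4, new_value).
This can be at most 4.
Since 4 = old gcd 4, the gcd can only stay the same or decrease.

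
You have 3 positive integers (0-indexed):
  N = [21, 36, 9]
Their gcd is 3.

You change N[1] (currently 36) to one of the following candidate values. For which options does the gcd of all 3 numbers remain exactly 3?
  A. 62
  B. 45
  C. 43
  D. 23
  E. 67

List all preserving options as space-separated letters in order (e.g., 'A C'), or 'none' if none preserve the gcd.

Answer: B

Derivation:
Old gcd = 3; gcd of others (without N[1]) = 3
New gcd for candidate v: gcd(3, v). Preserves old gcd iff gcd(3, v) = 3.
  Option A: v=62, gcd(3,62)=1 -> changes
  Option B: v=45, gcd(3,45)=3 -> preserves
  Option C: v=43, gcd(3,43)=1 -> changes
  Option D: v=23, gcd(3,23)=1 -> changes
  Option E: v=67, gcd(3,67)=1 -> changes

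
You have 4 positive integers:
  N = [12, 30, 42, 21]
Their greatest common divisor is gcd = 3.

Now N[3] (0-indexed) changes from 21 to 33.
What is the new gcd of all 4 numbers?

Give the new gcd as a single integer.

Numbers: [12, 30, 42, 21], gcd = 3
Change: index 3, 21 -> 33
gcd of the OTHER numbers (without index 3): gcd([12, 30, 42]) = 6
New gcd = gcd(g_others, new_val) = gcd(6, 33) = 3

Answer: 3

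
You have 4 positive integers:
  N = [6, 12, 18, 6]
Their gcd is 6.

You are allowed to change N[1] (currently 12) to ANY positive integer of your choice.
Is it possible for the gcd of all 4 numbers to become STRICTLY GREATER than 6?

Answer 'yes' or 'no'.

Answer: no

Derivation:
Current gcd = 6
gcd of all OTHER numbers (without N[1]=12): gcd([6, 18, 6]) = 6
The new gcd after any change is gcd(6, new_value).
This can be at most 6.
Since 6 = old gcd 6, the gcd can only stay the same or decrease.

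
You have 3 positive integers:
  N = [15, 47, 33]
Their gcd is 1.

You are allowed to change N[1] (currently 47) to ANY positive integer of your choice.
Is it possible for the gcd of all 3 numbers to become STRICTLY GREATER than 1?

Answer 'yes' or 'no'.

Current gcd = 1
gcd of all OTHER numbers (without N[1]=47): gcd([15, 33]) = 3
The new gcd after any change is gcd(3, new_value).
This can be at most 3.
Since 3 > old gcd 1, the gcd CAN increase (e.g., set N[1] = 3).

Answer: yes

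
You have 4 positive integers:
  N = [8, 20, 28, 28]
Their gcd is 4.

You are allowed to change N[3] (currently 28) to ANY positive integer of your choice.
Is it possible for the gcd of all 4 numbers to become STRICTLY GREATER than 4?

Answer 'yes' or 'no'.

Current gcd = 4
gcd of all OTHER numbers (without N[3]=28): gcd([8, 20, 28]) = 4
The new gcd after any change is gcd(4, new_value).
This can be at most 4.
Since 4 = old gcd 4, the gcd can only stay the same or decrease.

Answer: no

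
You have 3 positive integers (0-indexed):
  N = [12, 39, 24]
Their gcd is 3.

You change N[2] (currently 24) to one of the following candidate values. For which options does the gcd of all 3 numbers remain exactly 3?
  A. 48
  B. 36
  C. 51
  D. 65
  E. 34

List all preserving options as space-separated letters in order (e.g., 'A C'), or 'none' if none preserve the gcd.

Answer: A B C

Derivation:
Old gcd = 3; gcd of others (without N[2]) = 3
New gcd for candidate v: gcd(3, v). Preserves old gcd iff gcd(3, v) = 3.
  Option A: v=48, gcd(3,48)=3 -> preserves
  Option B: v=36, gcd(3,36)=3 -> preserves
  Option C: v=51, gcd(3,51)=3 -> preserves
  Option D: v=65, gcd(3,65)=1 -> changes
  Option E: v=34, gcd(3,34)=1 -> changes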